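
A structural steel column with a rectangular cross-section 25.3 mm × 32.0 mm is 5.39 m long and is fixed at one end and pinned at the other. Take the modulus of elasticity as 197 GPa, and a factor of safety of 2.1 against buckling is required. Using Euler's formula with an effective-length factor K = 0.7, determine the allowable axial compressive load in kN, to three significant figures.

P_allow = 2.81 kN

Buckling occurs about the weak axis: I_min = h·b³/12 = 32.0×25.3³/12 = 43180 mm⁴ (b = 25.3 mm is the smaller dimension).
Effective length L_e = KL = 0.7×5.39 m = 3773 mm.
Euler critical load P_cr = π²EI/L_e² = π²×197000×43180/3773² = 5898 N.
P_allow = P_cr/n = 5898/2.1 = 2809 N.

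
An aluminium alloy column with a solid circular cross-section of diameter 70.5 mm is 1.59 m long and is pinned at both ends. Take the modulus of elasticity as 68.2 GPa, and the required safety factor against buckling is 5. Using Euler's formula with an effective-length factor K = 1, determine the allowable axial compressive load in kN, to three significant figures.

I = πd⁴/64 = π×70.5⁴/64 = 1.213×10^6 mm⁴.
Effective length L_e = KL = 1×1.59 m = 1590 mm.
Euler critical load P_cr = π²EI/L_e² = π²×68200×1.213×10^6/1590² = 322900 N.
P_allow = P_cr/n = 322900/5 = 64570 N.

P_allow = 64.6 kN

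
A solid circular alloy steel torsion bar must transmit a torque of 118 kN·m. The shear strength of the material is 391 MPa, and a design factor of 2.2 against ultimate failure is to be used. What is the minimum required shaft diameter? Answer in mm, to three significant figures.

Allowable shear stress τ_allow = 391/2.2 = 177.7 MPa.
For a solid shaft τ = 16T/(πd³), so d³ = 16T/(π τ_allow) = 16×1.1800×10^8/(π×177.7) = 3.381×10^6 mm³.
d = (3.381×10^6)^(1/3) = 150.1 mm.

d = 150 mm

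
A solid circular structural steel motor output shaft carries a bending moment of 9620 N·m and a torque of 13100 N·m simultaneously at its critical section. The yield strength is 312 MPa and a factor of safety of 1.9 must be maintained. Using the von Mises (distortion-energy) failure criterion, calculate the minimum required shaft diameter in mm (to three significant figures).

σ_allow = σ_y/n = 312/1.9 = 164.2 MPa.
For a solid shaft σ_b = 32M/(πd³) and τ = 16T/(πd³), so the von Mises stress is σ' = (16/πd³)·√(4M²+3T²).
√(4M²+3T²) = √(4×(9.620×10^6)² + 3×(1.310×10^7)²) = 2.975×10^7 N·mm.
d³ = 16×2.975×10^7/(π×164.2) = 922700 mm³.
d = 97.35 mm.

d = 97.4 mm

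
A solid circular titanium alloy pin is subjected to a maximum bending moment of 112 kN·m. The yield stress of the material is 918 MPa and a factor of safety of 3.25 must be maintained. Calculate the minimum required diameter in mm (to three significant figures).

d = 159 mm

σ_allow = 918/3.25 = 282.5 MPa.
For a solid circular section σ = 32M/(πd³), so d³ = 32M/(π σ_allow) = 32×1.1200×10^8/(π×282.5) = 4.039×10^6 mm³.
d = 159.3 mm.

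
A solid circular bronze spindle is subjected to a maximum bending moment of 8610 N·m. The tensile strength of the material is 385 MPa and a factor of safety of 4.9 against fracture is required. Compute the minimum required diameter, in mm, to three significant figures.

d = 104 mm

σ_allow = 385/4.9 = 78.57 MPa.
For a solid circular section σ = 32M/(πd³), so d³ = 32M/(π σ_allow) = 32×8610000/(π×78.57) = 1.116×10^6 mm³.
d = 103.7 mm.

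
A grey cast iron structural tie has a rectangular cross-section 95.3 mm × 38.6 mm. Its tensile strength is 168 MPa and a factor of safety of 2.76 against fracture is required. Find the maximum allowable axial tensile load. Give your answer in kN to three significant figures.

F_allow = 224 kN

σ_allow = 168/2.76 = 60.87 MPa.
A = 95.3×38.6 = 3679 mm².
F_allow = σ_allow × A = 60.87×3679 = 223900 N.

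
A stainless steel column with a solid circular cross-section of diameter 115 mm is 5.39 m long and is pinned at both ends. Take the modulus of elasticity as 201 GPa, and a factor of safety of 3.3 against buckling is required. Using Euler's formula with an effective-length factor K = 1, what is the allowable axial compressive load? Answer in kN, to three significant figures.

P_allow = 178 kN

I = πd⁴/64 = π×115⁴/64 = 8.585×10^6 mm⁴.
Effective length L_e = KL = 1×5.39 m = 5390 mm.
Euler critical load P_cr = π²EI/L_e² = π²×201000×8.585×10^6/5390² = 586200 N.
P_allow = P_cr/n = 586200/3.3 = 177700 N.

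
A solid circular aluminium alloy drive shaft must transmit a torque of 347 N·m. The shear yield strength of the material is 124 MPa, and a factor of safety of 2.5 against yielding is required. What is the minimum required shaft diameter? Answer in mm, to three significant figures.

Allowable shear stress τ_allow = 124/2.5 = 49.60 MPa.
For a solid shaft τ = 16T/(πd³), so d³ = 16T/(π τ_allow) = 16×347000/(π×49.60) = 35630 mm³.
d = (35630)^(1/3) = 32.91 mm.

d = 32.9 mm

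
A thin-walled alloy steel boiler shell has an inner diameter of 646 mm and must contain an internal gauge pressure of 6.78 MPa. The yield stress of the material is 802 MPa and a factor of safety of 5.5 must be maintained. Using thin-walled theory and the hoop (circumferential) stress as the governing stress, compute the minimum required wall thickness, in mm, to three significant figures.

σ_allow = 802/5.5 = 145.8 MPa.
Hoop stress σ_h = pD/(2t), so t = pD/(2σ_allow) = 6.78×646/(2×145.8) = 15.02 mm.

t = 15.0 mm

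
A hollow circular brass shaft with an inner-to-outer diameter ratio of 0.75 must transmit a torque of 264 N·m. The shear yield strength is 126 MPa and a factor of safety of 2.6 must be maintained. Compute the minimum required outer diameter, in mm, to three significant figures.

τ_allow = 126/2.6 = 48.46 MPa.
For a hollow shaft τ = 16T/[πd_o³(1−k⁴)] with k = 0.75, so 1−k⁴ = 0.6836.
d_o³ = 16T/[π τ_allow (1−k⁴)] = 16×264000/(π×48.46×0.6836) = 40590 mm³.
d_o = 34.37 mm.

d_o = 34.4 mm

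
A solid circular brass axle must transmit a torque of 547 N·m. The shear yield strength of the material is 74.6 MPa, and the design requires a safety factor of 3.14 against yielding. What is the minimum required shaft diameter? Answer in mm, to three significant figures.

Allowable shear stress τ_allow = 74.6/3.14 = 23.76 MPa.
For a solid shaft τ = 16T/(πd³), so d³ = 16T/(π τ_allow) = 16×547000/(π×23.76) = 117300 mm³.
d = (117300)^(1/3) = 48.95 mm.

d = 48.9 mm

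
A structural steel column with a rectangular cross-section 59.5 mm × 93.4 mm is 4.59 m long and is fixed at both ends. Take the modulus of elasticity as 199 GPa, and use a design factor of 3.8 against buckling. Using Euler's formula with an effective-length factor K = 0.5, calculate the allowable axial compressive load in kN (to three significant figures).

Buckling occurs about the weak axis: I_min = h·b³/12 = 93.4×59.5³/12 = 1.640×10^6 mm⁴ (b = 59.5 mm is the smaller dimension).
Effective length L_e = KL = 0.5×4.59 m = 2295 mm.
Euler critical load P_cr = π²EI/L_e² = π²×199000×1.640×10^6/2295² = 611400 N.
P_allow = P_cr/n = 611400/3.8 = 160900 N.

P_allow = 161 kN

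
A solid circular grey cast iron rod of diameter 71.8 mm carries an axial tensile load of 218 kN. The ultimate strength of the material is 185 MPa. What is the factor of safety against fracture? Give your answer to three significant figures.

n = 3.44

A = πd²/4 = 4049 mm².
σ = F/A = 218000/4049 = 53.84 MPa.
n = 185/53.84 = 3.436.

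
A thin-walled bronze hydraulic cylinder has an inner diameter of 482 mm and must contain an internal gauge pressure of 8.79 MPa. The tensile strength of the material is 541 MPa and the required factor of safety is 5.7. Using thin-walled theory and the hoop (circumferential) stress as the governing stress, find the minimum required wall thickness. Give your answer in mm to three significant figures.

σ_allow = 541/5.7 = 94.91 MPa.
Hoop stress σ_h = pD/(2t), so t = pD/(2σ_allow) = 8.79×482/(2×94.91) = 22.32 mm.

t = 22.3 mm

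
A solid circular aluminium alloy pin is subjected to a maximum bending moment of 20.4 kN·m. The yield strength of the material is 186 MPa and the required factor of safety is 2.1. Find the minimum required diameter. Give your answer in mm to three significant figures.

σ_allow = 186/2.1 = 88.57 MPa.
For a solid circular section σ = 32M/(πd³), so d³ = 32M/(π σ_allow) = 32×2.0400×10^7/(π×88.57) = 2.346×10^6 mm³.
d = 132.9 mm.

d = 133 mm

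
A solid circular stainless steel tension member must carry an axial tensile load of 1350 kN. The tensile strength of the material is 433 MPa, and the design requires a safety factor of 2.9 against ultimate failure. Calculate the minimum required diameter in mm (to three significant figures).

Allowable stress σ_allow = 433/2.9 = 149.3 MPa.
Required area A = F/σ_allow = 1350000/149.3 = 9042 mm².
A = πd²/4 → d = √(4A/π) = 107.3 mm.

d = 107 mm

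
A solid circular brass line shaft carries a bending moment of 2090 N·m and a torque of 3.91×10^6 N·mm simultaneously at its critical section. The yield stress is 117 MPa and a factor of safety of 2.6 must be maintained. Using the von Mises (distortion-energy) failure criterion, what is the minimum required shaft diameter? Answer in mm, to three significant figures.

σ_allow = σ_y/n = 117/2.6 = 45.00 MPa.
For a solid shaft σ_b = 32M/(πd³) and τ = 16T/(πd³), so the von Mises stress is σ' = (16/πd³)·√(4M²+3T²).
√(4M²+3T²) = √(4×(2.090×10^6)² + 3×(3.910×10^6)²) = 7.958×10^6 N·mm.
d³ = 16×7.958×10^6/(π×45.00) = 900700 mm³.
d = 96.57 mm.

d = 96.6 mm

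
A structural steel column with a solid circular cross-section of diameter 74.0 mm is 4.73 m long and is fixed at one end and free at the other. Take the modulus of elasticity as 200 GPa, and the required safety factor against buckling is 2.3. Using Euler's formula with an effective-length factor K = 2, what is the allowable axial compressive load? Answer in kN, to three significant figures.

P_allow = 14.1 kN

I = πd⁴/64 = π×74.0⁴/64 = 1.472×10^6 mm⁴.
Effective length L_e = KL = 2×4.73 m = 9460 mm.
Euler critical load P_cr = π²EI/L_e² = π²×200000×1.472×10^6/9460² = 32470 N.
P_allow = P_cr/n = 32470/2.3 = 14120 N.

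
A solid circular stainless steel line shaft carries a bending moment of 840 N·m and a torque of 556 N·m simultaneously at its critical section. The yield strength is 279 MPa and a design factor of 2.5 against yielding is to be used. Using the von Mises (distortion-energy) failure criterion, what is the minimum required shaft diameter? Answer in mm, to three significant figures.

d = 44.5 mm

σ_allow = σ_y/n = 279/2.5 = 111.6 MPa.
For a solid shaft σ_b = 32M/(πd³) and τ = 16T/(πd³), so the von Mises stress is σ' = (16/πd³)·√(4M²+3T²).
√(4M²+3T²) = √(4×(840000)² + 3×(556000)²) = 1.936×10^6 N·mm.
d³ = 16×1.936×10^6/(π×111.6) = 88370 mm³.
d = 44.54 mm.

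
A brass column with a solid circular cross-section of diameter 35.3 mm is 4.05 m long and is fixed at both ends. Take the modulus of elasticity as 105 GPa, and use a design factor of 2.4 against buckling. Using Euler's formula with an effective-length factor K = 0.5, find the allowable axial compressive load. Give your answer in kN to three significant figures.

I = πd⁴/64 = π×35.3⁴/64 = 76220 mm⁴.
Effective length L_e = KL = 0.5×4.05 m = 2025 mm.
Euler critical load P_cr = π²EI/L_e² = π²×105000×76220/2025² = 19260 N.
P_allow = P_cr/n = 19260/2.4 = 8026 N.

P_allow = 8.03 kN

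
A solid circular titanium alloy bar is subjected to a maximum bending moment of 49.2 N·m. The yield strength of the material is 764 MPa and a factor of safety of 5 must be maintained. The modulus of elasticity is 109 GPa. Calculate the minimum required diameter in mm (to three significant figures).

σ_allow = 764/5 = 152.8 MPa.
For a solid circular section σ = 32M/(πd³), so d³ = 32M/(π σ_allow) = 32×49200/(π×152.8) = 3280 mm³.
d = 14.86 mm.

d = 14.9 mm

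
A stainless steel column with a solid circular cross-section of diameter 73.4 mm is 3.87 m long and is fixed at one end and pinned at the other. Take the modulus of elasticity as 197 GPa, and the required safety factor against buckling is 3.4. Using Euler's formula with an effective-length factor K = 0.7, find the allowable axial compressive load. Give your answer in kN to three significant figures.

I = πd⁴/64 = π×73.4⁴/64 = 1.425×10^6 mm⁴.
Effective length L_e = KL = 0.7×3.87 m = 2709 mm.
Euler critical load P_cr = π²EI/L_e² = π²×197000×1.425×10^6/2709² = 377500 N.
P_allow = P_cr/n = 377500/3.4 = 111000 N.

P_allow = 111 kN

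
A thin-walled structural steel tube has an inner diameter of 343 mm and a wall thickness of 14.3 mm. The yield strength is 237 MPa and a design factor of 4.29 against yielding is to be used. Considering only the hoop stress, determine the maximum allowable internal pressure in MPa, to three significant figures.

σ_allow = 237/4.29 = 55.24 MPa.
σ_h = pD/(2t) → p_allow = 2σ_allow t/D = 2×55.24×14.3/343 = 4.606 MPa.

p_allow = 4.61 MPa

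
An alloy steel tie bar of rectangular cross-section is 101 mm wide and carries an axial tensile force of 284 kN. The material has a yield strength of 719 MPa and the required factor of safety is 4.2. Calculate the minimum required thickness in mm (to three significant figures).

σ_allow = 719/4.2 = 171.2 MPa.
Required area A = F/σ_allow = 284000/171.2 = 1659 mm².
t = A/w = 1659/101 = 16.43 mm.

t = 16.4 mm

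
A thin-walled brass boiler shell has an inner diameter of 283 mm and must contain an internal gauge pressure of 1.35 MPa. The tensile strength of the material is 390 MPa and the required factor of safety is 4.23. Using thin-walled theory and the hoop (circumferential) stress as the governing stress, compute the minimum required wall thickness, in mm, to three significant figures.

σ_allow = 390/4.23 = 92.20 MPa.
Hoop stress σ_h = pD/(2t), so t = pD/(2σ_allow) = 1.35×283/(2×92.20) = 2.072 mm.

t = 2.07 mm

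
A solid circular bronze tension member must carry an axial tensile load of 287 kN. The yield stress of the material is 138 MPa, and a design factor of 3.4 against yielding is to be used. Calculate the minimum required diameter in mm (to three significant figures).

Allowable stress σ_allow = 138/3.4 = 40.59 MPa.
Required area A = F/σ_allow = 287000/40.59 = 7071 mm².
A = πd²/4 → d = √(4A/π) = 94.88 mm.

d = 94.9 mm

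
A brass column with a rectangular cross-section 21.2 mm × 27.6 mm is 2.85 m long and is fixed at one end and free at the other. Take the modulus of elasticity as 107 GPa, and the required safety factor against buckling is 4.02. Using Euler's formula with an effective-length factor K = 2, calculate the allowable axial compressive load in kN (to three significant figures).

Buckling occurs about the weak axis: I_min = h·b³/12 = 27.6×21.2³/12 = 21910 mm⁴ (b = 21.2 mm is the smaller dimension).
Effective length L_e = KL = 2×2.85 m = 5700 mm.
Euler critical load P_cr = π²EI/L_e² = π²×107000×21910/5700² = 712.3 N.
P_allow = P_cr/n = 712.3/4.02 = 177.2 N.

P_allow = 0.177 kN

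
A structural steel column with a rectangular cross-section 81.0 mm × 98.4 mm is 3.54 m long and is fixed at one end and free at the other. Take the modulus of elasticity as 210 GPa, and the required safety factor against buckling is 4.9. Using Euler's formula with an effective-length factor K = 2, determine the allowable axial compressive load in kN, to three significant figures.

Buckling occurs about the weak axis: I_min = h·b³/12 = 98.4×81.0³/12 = 4.358×10^6 mm⁴ (b = 81.0 mm is the smaller dimension).
Effective length L_e = KL = 2×3.54 m = 7080 mm.
Euler critical load P_cr = π²EI/L_e² = π²×210000×4.358×10^6/7080² = 180200 N.
P_allow = P_cr/n = 180200/4.9 = 36770 N.

P_allow = 36.8 kN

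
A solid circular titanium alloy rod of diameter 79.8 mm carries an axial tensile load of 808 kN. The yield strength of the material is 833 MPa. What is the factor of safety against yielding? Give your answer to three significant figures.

A = πd²/4 = 5001 mm².
σ = F/A = 808000/5001 = 161.6 MPa.
n = 833/161.6 = 5.156.

n = 5.16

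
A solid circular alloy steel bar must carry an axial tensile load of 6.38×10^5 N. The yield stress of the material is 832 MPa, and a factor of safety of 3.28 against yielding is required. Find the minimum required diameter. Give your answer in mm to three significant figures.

Allowable stress σ_allow = 832/3.28 = 253.7 MPa.
Required area A = F/σ_allow = 638000/253.7 = 2515 mm².
A = πd²/4 → d = √(4A/π) = 56.59 mm.

d = 56.6 mm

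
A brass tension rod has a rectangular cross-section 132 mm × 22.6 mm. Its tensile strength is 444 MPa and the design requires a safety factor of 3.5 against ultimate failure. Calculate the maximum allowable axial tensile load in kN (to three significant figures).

F_allow = 378 kN

σ_allow = 444/3.5 = 126.9 MPa.
A = 132×22.6 = 2983 mm².
F_allow = σ_allow × A = 126.9×2983 = 378400 N.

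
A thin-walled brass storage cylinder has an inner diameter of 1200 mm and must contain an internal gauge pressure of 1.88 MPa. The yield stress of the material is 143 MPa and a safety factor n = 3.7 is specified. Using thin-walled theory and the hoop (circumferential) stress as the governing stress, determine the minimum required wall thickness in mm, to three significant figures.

σ_allow = 143/3.7 = 38.65 MPa.
Hoop stress σ_h = pD/(2t), so t = pD/(2σ_allow) = 1.88×1200/(2×38.65) = 29.19 mm.

t = 29.2 mm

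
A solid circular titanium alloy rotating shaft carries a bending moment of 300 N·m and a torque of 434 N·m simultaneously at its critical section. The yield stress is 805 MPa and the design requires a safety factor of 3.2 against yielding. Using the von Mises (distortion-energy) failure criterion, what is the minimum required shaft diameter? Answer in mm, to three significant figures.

σ_allow = σ_y/n = 805/3.2 = 251.6 MPa.
For a solid shaft σ_b = 32M/(πd³) and τ = 16T/(πd³), so the von Mises stress is σ' = (16/πd³)·√(4M²+3T²).
√(4M²+3T²) = √(4×(300000)² + 3×(434000)²) = 961800 N·mm.
d³ = 16×961800/(π×251.6) = 19470 mm³.
d = 26.90 mm.

d = 26.9 mm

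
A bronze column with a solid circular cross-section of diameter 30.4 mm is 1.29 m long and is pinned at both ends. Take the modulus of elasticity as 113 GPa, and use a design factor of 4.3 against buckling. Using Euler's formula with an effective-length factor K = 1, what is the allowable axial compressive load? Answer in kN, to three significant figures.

I = πd⁴/64 = π×30.4⁴/64 = 41920 mm⁴.
Effective length L_e = KL = 1×1.29 m = 1290 mm.
Euler critical load P_cr = π²EI/L_e² = π²×113000×41920/1290² = 28100 N.
P_allow = P_cr/n = 28100/4.3 = 6534 N.

P_allow = 6.53 kN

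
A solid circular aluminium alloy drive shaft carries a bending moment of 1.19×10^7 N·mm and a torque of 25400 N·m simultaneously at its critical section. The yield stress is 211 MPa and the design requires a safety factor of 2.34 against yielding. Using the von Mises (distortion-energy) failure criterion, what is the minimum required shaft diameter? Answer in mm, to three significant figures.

σ_allow = σ_y/n = 211/2.34 = 90.17 MPa.
For a solid shaft σ_b = 32M/(πd³) and τ = 16T/(πd³), so the von Mises stress is σ' = (16/πd³)·√(4M²+3T²).
√(4M²+3T²) = √(4×(1.190×10^7)² + 3×(2.540×10^7)²) = 5.002×10^7 N·mm.
d³ = 16×5.002×10^7/(π×90.17) = 2.825×10^6 mm³.
d = 141.4 mm.

d = 141 mm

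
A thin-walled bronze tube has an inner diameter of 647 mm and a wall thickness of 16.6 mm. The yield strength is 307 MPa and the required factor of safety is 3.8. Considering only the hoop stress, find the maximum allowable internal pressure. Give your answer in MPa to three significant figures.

σ_allow = 307/3.8 = 80.79 MPa.
σ_h = pD/(2t) → p_allow = 2σ_allow t/D = 2×80.79×16.6/647 = 4.146 MPa.

p_allow = 4.15 MPa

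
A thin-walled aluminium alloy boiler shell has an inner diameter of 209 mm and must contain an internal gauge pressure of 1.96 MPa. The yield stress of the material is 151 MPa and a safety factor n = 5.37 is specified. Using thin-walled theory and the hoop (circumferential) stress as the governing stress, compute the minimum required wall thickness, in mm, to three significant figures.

t = 7.28 mm

σ_allow = 151/5.37 = 28.12 MPa.
Hoop stress σ_h = pD/(2t), so t = pD/(2σ_allow) = 1.96×209/(2×28.12) = 7.284 mm.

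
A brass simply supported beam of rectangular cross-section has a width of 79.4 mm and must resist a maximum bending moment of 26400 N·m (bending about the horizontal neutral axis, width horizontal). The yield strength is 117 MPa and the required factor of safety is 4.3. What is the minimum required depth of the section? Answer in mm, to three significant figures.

σ_allow = 117/4.3 = 27.21 MPa.
For a rectangular section σ = 6M/(bh²), so h² = 6M/(b σ_allow) = 6×2.6400×10^7/(79.4×27.21) = 73320 mm².
h = 270.8 mm.

h = 271 mm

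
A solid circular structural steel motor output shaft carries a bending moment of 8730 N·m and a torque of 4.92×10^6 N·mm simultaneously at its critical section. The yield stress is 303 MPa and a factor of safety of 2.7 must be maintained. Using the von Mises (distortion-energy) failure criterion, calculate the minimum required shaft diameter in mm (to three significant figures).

σ_allow = σ_y/n = 303/2.7 = 112.2 MPa.
For a solid shaft σ_b = 32M/(πd³) and τ = 16T/(πd³), so the von Mises stress is σ' = (16/πd³)·√(4M²+3T²).
√(4M²+3T²) = √(4×(8.730×10^6)² + 3×(4.920×10^6)²) = 1.943×10^7 N·mm.
d³ = 16×1.943×10^7/(π×112.2) = 881700 mm³.
d = 95.89 mm.

d = 95.9 mm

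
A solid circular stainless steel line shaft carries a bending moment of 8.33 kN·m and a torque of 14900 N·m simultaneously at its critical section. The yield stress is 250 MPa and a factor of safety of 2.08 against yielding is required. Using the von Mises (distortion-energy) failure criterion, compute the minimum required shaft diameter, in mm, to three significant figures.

σ_allow = σ_y/n = 250/2.08 = 120.2 MPa.
For a solid shaft σ_b = 32M/(πd³) and τ = 16T/(πd³), so the von Mises stress is σ' = (16/πd³)·√(4M²+3T²).
√(4M²+3T²) = √(4×(8.330×10^6)² + 3×(1.490×10^7)²) = 3.072×10^7 N·mm.
d³ = 16×3.072×10^7/(π×120.2) = 1.302×10^6 mm³.
d = 109.2 mm.

d = 109 mm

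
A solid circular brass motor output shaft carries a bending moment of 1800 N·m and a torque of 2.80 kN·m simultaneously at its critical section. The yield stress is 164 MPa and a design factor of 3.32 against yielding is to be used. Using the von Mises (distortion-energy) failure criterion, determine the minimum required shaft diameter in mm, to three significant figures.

σ_allow = σ_y/n = 164/3.32 = 49.40 MPa.
For a solid shaft σ_b = 32M/(πd³) and τ = 16T/(πd³), so the von Mises stress is σ' = (16/πd³)·√(4M²+3T²).
√(4M²+3T²) = √(4×(1.800×10^6)² + 3×(2.800×10^6)²) = 6.040×10^6 N·mm.
d³ = 16×6.040×10^6/(π×49.40) = 622700 mm³.
d = 85.39 mm.

d = 85.4 mm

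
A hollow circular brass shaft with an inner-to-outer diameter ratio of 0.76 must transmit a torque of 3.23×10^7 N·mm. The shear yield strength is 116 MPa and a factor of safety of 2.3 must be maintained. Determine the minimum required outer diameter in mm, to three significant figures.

d_o = 170 mm

τ_allow = 116/2.3 = 50.43 MPa.
For a hollow shaft τ = 16T/[πd_o³(1−k⁴)] with k = 0.76, so 1−k⁴ = 0.6664.
d_o³ = 16T/[π τ_allow (1−k⁴)] = 16×3.2300×10^7/(π×50.43×0.6664) = 4.895×10^6 mm³.
d_o = 169.8 mm.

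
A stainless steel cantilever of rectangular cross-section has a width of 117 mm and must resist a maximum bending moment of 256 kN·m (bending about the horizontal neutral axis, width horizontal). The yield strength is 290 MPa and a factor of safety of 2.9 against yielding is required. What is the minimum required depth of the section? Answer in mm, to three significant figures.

h = 362 mm

σ_allow = 290/2.9 = 100.0 MPa.
For a rectangular section σ = 6M/(bh²), so h² = 6M/(b σ_allow) = 6×2.5600×10^8/(117×100.0) = 131300 mm².
h = 362.3 mm.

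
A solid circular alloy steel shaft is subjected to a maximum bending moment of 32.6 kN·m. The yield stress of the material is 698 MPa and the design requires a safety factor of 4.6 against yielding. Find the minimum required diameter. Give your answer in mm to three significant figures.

d = 130 mm

σ_allow = 698/4.6 = 151.7 MPa.
For a solid circular section σ = 32M/(πd³), so d³ = 32M/(π σ_allow) = 32×3.2600×10^7/(π×151.7) = 2.188×10^6 mm³.
d = 129.8 mm.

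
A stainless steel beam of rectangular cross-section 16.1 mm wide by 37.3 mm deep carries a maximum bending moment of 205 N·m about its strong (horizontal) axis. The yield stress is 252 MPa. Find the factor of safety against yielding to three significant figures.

Section modulus S = bh²/6 = 16.1×37.3²/6 = 3733 mm³.
σ = M/S = 205000/3733 = 54.91 MPa.
n = 252/54.91 = 4.589.

n = 4.59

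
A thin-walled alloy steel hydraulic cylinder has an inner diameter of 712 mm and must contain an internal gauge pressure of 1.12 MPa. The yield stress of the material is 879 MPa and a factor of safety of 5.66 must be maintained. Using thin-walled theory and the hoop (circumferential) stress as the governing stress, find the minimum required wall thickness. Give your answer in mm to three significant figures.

t = 2.57 mm

σ_allow = 879/5.66 = 155.3 MPa.
Hoop stress σ_h = pD/(2t), so t = pD/(2σ_allow) = 1.12×712/(2×155.3) = 2.567 mm.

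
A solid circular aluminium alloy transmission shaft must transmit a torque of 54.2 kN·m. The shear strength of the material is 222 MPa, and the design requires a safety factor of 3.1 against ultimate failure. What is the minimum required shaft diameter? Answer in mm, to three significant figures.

d = 157 mm

Allowable shear stress τ_allow = 222/3.1 = 71.61 MPa.
For a solid shaft τ = 16T/(πd³), so d³ = 16T/(π τ_allow) = 16×5.4200×10^7/(π×71.61) = 3.855×10^6 mm³.
d = (3.855×10^6)^(1/3) = 156.8 mm.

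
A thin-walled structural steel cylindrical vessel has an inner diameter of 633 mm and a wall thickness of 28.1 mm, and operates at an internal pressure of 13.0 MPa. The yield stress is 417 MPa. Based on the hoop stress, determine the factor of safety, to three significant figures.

σ_h = pD/(2t) = 13.0×633/(2×28.1) = 146.4 MPa.
n = 417/146.4 = 2.848.

n = 2.85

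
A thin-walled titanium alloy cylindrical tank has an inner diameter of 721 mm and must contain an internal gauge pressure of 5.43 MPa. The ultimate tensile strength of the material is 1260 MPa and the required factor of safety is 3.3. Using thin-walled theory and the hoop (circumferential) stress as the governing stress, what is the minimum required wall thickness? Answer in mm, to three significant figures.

t = 5.13 mm

σ_allow = 1260/3.3 = 381.8 MPa.
Hoop stress σ_h = pD/(2t), so t = pD/(2σ_allow) = 5.43×721/(2×381.8) = 5.127 mm.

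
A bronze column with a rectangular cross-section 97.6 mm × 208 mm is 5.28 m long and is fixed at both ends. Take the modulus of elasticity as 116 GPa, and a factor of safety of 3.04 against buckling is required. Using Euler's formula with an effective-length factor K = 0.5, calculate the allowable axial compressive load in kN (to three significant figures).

P_allow = 871 kN

Buckling occurs about the weak axis: I_min = h·b³/12 = 208×97.6³/12 = 1.612×10^7 mm⁴ (b = 97.6 mm is the smaller dimension).
Effective length L_e = KL = 0.5×5.28 m = 2640 mm.
Euler critical load P_cr = π²EI/L_e² = π²×116000×1.612×10^7/2640² = 2.647×10^6 N.
P_allow = P_cr/n = 2.647×10^6/3.04 = 870800 N.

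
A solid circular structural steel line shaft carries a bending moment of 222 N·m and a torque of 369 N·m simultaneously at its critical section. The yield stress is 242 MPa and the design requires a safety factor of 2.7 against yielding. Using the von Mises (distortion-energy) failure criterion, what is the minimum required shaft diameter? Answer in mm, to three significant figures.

σ_allow = σ_y/n = 242/2.7 = 89.63 MPa.
For a solid shaft σ_b = 32M/(πd³) and τ = 16T/(πd³), so the von Mises stress is σ' = (16/πd³)·√(4M²+3T²).
√(4M²+3T²) = √(4×(222000)² + 3×(369000)²) = 778200 N·mm.
d³ = 16×778200/(π×89.63) = 44220 mm³.
d = 35.36 mm.

d = 35.4 mm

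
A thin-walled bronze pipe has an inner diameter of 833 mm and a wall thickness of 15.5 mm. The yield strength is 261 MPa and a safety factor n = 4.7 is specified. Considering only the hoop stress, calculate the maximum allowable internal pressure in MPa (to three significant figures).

p_allow = 2.07 MPa

σ_allow = 261/4.7 = 55.53 MPa.
σ_h = pD/(2t) → p_allow = 2σ_allow t/D = 2×55.53×15.5/833 = 2.067 MPa.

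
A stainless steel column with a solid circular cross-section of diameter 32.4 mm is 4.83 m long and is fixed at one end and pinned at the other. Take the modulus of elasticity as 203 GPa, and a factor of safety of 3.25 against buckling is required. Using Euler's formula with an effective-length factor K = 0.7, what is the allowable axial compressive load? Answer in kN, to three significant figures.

P_allow = 2.92 kN

I = πd⁴/64 = π×32.4⁴/64 = 54090 mm⁴.
Effective length L_e = KL = 0.7×4.83 m = 3381 mm.
Euler critical load P_cr = π²EI/L_e² = π²×203000×54090/3381² = 9481 N.
P_allow = P_cr/n = 9481/3.25 = 2917 N.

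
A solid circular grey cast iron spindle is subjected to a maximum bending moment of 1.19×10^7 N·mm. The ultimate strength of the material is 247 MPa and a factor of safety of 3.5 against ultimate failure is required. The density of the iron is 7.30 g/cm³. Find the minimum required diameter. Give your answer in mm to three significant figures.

σ_allow = 247/3.5 = 70.57 MPa.
For a solid circular section σ = 32M/(πd³), so d³ = 32M/(π σ_allow) = 32×1.1900×10^7/(π×70.57) = 1.718×10^6 mm³.
d = 119.8 mm.

d = 120 mm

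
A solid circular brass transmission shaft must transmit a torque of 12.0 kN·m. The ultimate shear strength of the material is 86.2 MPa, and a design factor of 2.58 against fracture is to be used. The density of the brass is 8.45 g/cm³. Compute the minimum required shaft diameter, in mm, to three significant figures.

Allowable shear stress τ_allow = 86.2/2.58 = 33.41 MPa.
For a solid shaft τ = 16T/(πd³), so d³ = 16T/(π τ_allow) = 16×1.2000×10^7/(π×33.41) = 1.829×10^6 mm³.
d = (1.829×10^6)^(1/3) = 122.3 mm.

d = 122 mm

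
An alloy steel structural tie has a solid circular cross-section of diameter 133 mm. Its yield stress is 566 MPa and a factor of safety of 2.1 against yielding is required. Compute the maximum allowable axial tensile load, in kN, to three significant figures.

F_allow = 3740 kN

σ_allow = 566/2.1 = 269.5 MPa.
A = πd²/4 = π×133²/4 = 13890 mm².
F_allow = σ_allow × A = 269.5×13890 = 3.744×10^6 N.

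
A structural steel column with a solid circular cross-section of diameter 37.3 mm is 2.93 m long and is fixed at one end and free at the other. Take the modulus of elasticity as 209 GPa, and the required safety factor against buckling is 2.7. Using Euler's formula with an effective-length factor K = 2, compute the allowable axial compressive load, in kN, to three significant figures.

I = πd⁴/64 = π×37.3⁴/64 = 95020 mm⁴.
Effective length L_e = KL = 2×2.93 m = 5860 mm.
Euler critical load P_cr = π²EI/L_e² = π²×209000×95020/5860² = 5708 N.
P_allow = P_cr/n = 5708/2.7 = 2114 N.

P_allow = 2.11 kN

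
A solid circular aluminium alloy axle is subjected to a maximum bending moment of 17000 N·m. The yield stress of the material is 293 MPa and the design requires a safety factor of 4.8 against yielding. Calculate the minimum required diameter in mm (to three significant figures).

σ_allow = 293/4.8 = 61.04 MPa.
For a solid circular section σ = 32M/(πd³), so d³ = 32M/(π σ_allow) = 32×1.7000×10^7/(π×61.04) = 2.837×10^6 mm³.
d = 141.6 mm.

d = 142 mm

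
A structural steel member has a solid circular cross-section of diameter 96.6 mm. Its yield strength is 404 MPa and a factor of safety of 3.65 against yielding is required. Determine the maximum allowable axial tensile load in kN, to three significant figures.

σ_allow = 404/3.65 = 110.7 MPa.
A = πd²/4 = π×96.6²/4 = 7329 mm².
F_allow = σ_allow × A = 110.7×7329 = 811200 N.

F_allow = 811 kN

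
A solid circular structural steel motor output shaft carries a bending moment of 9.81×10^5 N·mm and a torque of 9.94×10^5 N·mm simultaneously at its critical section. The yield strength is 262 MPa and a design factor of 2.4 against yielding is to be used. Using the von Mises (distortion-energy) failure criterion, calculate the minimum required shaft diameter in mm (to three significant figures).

d = 49.6 mm

σ_allow = σ_y/n = 262/2.4 = 109.2 MPa.
For a solid shaft σ_b = 32M/(πd³) and τ = 16T/(πd³), so the von Mises stress is σ' = (16/πd³)·√(4M²+3T²).
√(4M²+3T²) = √(4×(981000)² + 3×(994000)²) = 2.610×10^6 N·mm.
d³ = 16×2.610×10^6/(π×109.2) = 121800 mm³.
d = 49.57 mm.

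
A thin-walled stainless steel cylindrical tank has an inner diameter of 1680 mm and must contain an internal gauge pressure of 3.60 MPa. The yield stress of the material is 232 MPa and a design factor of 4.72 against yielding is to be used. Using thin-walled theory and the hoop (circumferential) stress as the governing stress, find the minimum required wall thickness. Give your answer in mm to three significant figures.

σ_allow = 232/4.72 = 49.15 MPa.
Hoop stress σ_h = pD/(2t), so t = pD/(2σ_allow) = 3.60×1680/(2×49.15) = 61.52 mm.

t = 61.5 mm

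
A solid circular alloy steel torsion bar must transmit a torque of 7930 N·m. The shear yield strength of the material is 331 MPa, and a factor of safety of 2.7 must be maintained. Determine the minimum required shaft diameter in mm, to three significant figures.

d = 69.1 mm

Allowable shear stress τ_allow = 331/2.7 = 122.6 MPa.
For a solid shaft τ = 16T/(πd³), so d³ = 16T/(π τ_allow) = 16×7930000/(π×122.6) = 329400 mm³.
d = (329400)^(1/3) = 69.07 mm.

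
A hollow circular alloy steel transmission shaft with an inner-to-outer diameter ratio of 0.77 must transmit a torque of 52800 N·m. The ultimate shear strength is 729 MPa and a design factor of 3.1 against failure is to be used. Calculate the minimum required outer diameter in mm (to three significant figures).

d_o = 121 mm

τ_allow = 729/3.1 = 235.2 MPa.
For a hollow shaft τ = 16T/[πd_o³(1−k⁴)] with k = 0.77, so 1−k⁴ = 0.6485.
d_o³ = 16T/[π τ_allow (1−k⁴)] = 16×5.2800×10^7/(π×235.2×0.6485) = 1.763×10^6 mm³.
d_o = 120.8 mm.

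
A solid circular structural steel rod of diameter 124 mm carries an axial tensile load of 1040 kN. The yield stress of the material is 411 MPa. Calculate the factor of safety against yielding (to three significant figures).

n = 4.77

A = πd²/4 = 12080 mm².
σ = F/A = 1040000/12080 = 86.12 MPa.
n = 411/86.12 = 4.772.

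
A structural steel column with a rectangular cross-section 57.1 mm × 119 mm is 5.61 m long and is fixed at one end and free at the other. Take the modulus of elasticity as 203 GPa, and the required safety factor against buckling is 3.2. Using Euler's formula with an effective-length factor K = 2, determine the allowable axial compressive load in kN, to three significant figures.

P_allow = 9.18 kN

Buckling occurs about the weak axis: I_min = h·b³/12 = 119×57.1³/12 = 1.846×10^6 mm⁴ (b = 57.1 mm is the smaller dimension).
Effective length L_e = KL = 2×5.61 m = 11220 mm.
Euler critical load P_cr = π²EI/L_e² = π²×203000×1.846×10^6/11220² = 29380 N.
P_allow = P_cr/n = 29380/3.2 = 9182 N.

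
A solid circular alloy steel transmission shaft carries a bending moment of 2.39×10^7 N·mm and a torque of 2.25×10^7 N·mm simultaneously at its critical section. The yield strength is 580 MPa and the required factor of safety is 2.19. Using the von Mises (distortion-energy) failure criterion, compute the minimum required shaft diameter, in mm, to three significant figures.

d = 106 mm

σ_allow = σ_y/n = 580/2.19 = 264.8 MPa.
For a solid shaft σ_b = 32M/(πd³) and τ = 16T/(πd³), so the von Mises stress is σ' = (16/πd³)·√(4M²+3T²).
√(4M²+3T²) = √(4×(2.390×10^7)² + 3×(2.250×10^7)²) = 6.167×10^7 N·mm.
d³ = 16×6.167×10^7/(π×264.8) = 1.186×10^6 mm³.
d = 105.9 mm.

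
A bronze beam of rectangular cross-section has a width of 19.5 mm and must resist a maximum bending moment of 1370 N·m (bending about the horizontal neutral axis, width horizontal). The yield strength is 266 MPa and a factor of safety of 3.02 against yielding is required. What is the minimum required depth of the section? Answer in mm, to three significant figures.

h = 69.2 mm

σ_allow = 266/3.02 = 88.08 MPa.
For a rectangular section σ = 6M/(bh²), so h² = 6M/(b σ_allow) = 6×1370000/(19.5×88.08) = 4786 mm².
h = 69.18 mm.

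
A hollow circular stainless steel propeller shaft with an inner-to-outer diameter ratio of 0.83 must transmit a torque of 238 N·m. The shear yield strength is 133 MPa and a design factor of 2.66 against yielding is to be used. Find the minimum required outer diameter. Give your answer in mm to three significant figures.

d_o = 35.9 mm

τ_allow = 133/2.66 = 50.00 MPa.
For a hollow shaft τ = 16T/[πd_o³(1−k⁴)] with k = 0.83, so 1−k⁴ = 0.5254.
d_o³ = 16T/[π τ_allow (1−k⁴)] = 16×238000/(π×50.00×0.5254) = 46140 mm³.
d_o = 35.87 mm.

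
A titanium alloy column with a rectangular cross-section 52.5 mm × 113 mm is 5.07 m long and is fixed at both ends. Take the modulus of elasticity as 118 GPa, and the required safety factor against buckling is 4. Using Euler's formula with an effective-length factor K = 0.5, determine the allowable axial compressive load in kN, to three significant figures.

P_allow = 61.7 kN

Buckling occurs about the weak axis: I_min = h·b³/12 = 113×52.5³/12 = 1.363×10^6 mm⁴ (b = 52.5 mm is the smaller dimension).
Effective length L_e = KL = 0.5×5.07 m = 2535 mm.
Euler critical load P_cr = π²EI/L_e² = π²×118000×1.363×10^6/2535² = 246900 N.
P_allow = P_cr/n = 246900/4 = 61740 N.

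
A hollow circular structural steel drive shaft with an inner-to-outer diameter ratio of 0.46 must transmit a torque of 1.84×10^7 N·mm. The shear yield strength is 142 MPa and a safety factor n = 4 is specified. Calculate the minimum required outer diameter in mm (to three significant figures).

d_o = 140 mm

τ_allow = 142/4 = 35.50 MPa.
For a hollow shaft τ = 16T/[πd_o³(1−k⁴)] with k = 0.46, so 1−k⁴ = 0.9552.
d_o³ = 16T/[π τ_allow (1−k⁴)] = 16×1.8400×10^7/(π×35.50×0.9552) = 2.763×10^6 mm³.
d_o = 140.3 mm.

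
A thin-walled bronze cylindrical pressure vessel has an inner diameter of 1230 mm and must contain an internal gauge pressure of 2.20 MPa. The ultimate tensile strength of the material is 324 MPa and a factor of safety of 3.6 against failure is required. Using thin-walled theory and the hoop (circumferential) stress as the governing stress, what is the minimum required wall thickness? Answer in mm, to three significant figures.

σ_allow = 324/3.6 = 90.00 MPa.
Hoop stress σ_h = pD/(2t), so t = pD/(2σ_allow) = 2.20×1230/(2×90.00) = 15.03 mm.

t = 15.0 mm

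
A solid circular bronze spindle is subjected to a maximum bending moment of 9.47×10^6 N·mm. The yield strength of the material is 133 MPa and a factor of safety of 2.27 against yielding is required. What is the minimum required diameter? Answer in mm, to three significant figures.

d = 118 mm

σ_allow = 133/2.27 = 58.59 MPa.
For a solid circular section σ = 32M/(πd³), so d³ = 32M/(π σ_allow) = 32×9470000/(π×58.59) = 1.646×10^6 mm³.
d = 118.1 mm.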